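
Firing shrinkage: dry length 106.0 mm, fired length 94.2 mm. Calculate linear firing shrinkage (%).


FS = (106.0 - 94.2) / 106.0 * 100 = 11.13%

11.13


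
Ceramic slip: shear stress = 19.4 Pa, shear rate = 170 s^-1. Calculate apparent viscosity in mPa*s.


eta = tau/gamma * 1000 = 19.4/170 * 1000 = 114.1 mPa*s

114.1


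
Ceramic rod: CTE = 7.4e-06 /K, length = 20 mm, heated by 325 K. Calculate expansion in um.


dL = 7.4e-06 * 20 * 325 * 1000 = 48.1 um

48.1


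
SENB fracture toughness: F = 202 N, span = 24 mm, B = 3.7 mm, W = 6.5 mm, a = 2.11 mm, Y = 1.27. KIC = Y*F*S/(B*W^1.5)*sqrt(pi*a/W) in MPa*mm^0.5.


KIC = 1.27*202*24/(3.7*6.5^1.5)*sqrt(pi*2.11/6.5) = 101.4

101.4


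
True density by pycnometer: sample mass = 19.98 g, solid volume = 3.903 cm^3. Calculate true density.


TD = 19.98 / 3.903 = 5.119 g/cm^3

5.119


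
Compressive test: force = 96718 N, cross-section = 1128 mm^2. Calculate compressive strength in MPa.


CS = 96718 / 1128 = 85.7 MPa

85.7


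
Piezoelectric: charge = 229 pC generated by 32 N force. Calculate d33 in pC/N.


d33 = 229 / 32 = 7.2 pC/N

7.2


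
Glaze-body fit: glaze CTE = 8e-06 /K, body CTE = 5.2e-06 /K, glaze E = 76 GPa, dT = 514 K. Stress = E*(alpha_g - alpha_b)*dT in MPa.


Stress = 76*1000*(8e-06 - 5.2e-06)*514 = 109.4 MPa

109.4


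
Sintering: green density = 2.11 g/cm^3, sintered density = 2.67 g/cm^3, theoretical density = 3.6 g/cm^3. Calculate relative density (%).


Relative = 2.67 / 3.6 * 100 = 74.2%

74.2


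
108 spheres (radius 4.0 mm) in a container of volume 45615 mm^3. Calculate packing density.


V_sphere = 4/3*pi*4.0^3 = 268.0826 mm^3
Total V = 108*268.0826 = 28952.9208 mm^3
PD = 28952.9208 / 45615 = 0.635

0.635


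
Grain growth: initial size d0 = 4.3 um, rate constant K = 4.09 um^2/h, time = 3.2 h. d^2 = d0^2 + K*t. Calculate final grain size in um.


d^2 = 4.3^2 + 4.09*3.2 = 31.578
d = sqrt(31.578) = 5.62 um

5.62


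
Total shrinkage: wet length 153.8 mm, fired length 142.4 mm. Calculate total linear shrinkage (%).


TS = (153.8 - 142.4) / 153.8 * 100 = 7.41%

7.41


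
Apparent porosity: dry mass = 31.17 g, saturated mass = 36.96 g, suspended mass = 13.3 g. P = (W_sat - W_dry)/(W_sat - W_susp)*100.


P = (36.96 - 31.17) / (36.96 - 13.3) * 100 = 5.79 / 23.66 * 100 = 24.5%

24.5


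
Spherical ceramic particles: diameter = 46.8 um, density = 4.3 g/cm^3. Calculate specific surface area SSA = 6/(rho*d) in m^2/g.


SSA = 6 / (4.3 * 46.8) = 0.03 m^2/g

0.03


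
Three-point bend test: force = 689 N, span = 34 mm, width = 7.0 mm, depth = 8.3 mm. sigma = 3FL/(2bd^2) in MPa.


sigma = 3*689*34/(2*7.0*8.3^2) = 72.9 MPa

72.9


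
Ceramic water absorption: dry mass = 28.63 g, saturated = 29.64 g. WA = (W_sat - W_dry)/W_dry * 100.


WA = (29.64 - 28.63) / 28.63 * 100 = 3.53%

3.53


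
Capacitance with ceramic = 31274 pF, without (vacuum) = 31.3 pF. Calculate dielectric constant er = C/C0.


er = 31274 / 31.3 = 999.17

999.17


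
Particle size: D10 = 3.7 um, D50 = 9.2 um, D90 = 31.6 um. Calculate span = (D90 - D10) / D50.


Span = (31.6 - 3.7) / 9.2 = 27.9 / 9.2 = 3.033

3.033


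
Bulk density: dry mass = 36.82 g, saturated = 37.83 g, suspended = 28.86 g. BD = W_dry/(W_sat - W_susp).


BD = 36.82 / (37.83 - 28.86) = 36.82 / 8.97 = 4.105 g/cm^3

4.105


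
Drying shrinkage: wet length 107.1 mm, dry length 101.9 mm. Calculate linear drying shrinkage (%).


DS = (107.1 - 101.9) / 107.1 * 100 = 4.86%

4.86


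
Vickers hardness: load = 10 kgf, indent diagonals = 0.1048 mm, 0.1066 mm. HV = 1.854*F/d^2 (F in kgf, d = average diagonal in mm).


d_avg = (0.1048+0.1066)/2 = 0.1057 mm
HV = 1.854*10/0.1057^2 = 1659

1659


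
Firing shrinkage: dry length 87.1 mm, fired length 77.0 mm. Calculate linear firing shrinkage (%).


FS = (87.1 - 77.0) / 87.1 * 100 = 11.6%

11.6


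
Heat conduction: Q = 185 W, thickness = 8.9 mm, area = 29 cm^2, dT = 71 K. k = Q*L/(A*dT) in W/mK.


k = 185*8.9/1000/(29/10000*71) = 8.0 W/mK

8.0


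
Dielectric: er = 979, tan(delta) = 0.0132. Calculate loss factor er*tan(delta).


Loss = 979 * 0.0132 = 12.923

12.923


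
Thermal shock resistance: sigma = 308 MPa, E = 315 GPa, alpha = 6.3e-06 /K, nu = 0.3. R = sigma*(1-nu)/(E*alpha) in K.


R = 308*(1-0.3)/(315*1000*6.3e-06) = 109 K

109


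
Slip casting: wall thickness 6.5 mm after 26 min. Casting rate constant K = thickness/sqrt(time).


K = 6.5 / sqrt(26) = 6.5 / 5.099 = 1.275 mm/min^0.5

1.275


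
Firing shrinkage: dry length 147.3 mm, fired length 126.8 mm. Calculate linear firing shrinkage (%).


FS = (147.3 - 126.8) / 147.3 * 100 = 13.92%

13.92


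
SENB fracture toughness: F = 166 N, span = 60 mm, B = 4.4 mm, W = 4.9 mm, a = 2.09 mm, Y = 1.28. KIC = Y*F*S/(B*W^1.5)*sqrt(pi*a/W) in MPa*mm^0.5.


KIC = 1.28*166*60/(4.4*4.9^1.5)*sqrt(pi*2.09/4.9) = 309.22

309.22


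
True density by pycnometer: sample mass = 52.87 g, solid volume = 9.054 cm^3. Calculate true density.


TD = 52.87 / 9.054 = 5.839 g/cm^3

5.839


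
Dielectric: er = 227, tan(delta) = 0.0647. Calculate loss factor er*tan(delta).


Loss = 227 * 0.0647 = 14.687

14.687


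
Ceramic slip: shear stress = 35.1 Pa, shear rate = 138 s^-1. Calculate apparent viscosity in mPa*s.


eta = tau/gamma * 1000 = 35.1/138 * 1000 = 254.3 mPa*s

254.3


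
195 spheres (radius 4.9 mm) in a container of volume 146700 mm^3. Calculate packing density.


V_sphere = 4/3*pi*4.9^3 = 492.807 mm^3
Total V = 195*492.807 = 96097.365 mm^3
PD = 96097.365 / 146700 = 0.655

0.655


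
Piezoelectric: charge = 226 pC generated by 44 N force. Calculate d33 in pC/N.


d33 = 226 / 44 = 5.1 pC/N

5.1


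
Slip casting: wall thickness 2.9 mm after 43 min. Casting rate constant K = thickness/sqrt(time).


K = 2.9 / sqrt(43) = 2.9 / 6.5574 = 0.442 mm/min^0.5

0.442


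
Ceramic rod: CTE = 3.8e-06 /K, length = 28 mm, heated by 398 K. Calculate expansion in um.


dL = 3.8e-06 * 28 * 398 * 1000 = 42.347 um

42.347


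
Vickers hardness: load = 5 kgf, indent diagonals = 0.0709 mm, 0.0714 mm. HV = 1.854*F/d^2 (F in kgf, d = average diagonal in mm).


d_avg = (0.0709+0.0714)/2 = 0.07115 mm
HV = 1.854*5/0.07115^2 = 1831

1831


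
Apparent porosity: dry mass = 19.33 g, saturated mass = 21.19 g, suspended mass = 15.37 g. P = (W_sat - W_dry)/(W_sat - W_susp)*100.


P = (21.19 - 19.33) / (21.19 - 15.37) * 100 = 1.86 / 5.82 * 100 = 32.0%

32.0


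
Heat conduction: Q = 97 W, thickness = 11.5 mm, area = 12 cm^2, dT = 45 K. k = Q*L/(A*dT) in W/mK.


k = 97*11.5/1000/(12/10000*45) = 20.66 W/mK

20.66


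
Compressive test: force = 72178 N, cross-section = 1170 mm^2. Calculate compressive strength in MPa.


CS = 72178 / 1170 = 61.7 MPa

61.7


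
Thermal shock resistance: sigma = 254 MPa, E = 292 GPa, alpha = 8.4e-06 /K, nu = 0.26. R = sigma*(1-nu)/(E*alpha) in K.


R = 254*(1-0.26)/(292*1000*8.4e-06) = 77 K

77


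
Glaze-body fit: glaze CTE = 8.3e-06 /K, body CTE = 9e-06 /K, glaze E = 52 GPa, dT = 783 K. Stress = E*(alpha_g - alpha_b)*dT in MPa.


Stress = 52*1000*(8.3e-06 - 9e-06)*783 = -28.5 MPa

-28.5


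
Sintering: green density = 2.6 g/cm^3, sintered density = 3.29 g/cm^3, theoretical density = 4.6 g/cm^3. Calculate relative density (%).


Relative = 3.29 / 4.6 * 100 = 71.5%

71.5


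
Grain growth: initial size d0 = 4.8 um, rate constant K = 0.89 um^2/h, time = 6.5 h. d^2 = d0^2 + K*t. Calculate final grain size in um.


d^2 = 4.8^2 + 0.89*6.5 = 28.825
d = sqrt(28.825) = 5.37 um

5.37


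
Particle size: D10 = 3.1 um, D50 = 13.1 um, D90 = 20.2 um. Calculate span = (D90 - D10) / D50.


Span = (20.2 - 3.1) / 13.1 = 17.1 / 13.1 = 1.305

1.305


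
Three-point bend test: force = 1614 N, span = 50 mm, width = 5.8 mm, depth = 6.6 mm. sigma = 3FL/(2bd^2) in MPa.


sigma = 3*1614*50/(2*5.8*6.6^2) = 479.1 MPa

479.1


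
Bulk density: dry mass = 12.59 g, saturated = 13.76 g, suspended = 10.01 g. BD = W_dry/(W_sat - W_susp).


BD = 12.59 / (13.76 - 10.01) = 12.59 / 3.75 = 3.357 g/cm^3

3.357


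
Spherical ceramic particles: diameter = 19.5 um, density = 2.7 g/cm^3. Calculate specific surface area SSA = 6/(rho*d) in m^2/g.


SSA = 6 / (2.7 * 19.5) = 0.114 m^2/g

0.114


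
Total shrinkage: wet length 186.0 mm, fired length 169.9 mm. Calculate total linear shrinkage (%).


TS = (186.0 - 169.9) / 186.0 * 100 = 8.66%

8.66


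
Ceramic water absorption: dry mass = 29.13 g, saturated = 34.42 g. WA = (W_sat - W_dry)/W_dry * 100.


WA = (34.42 - 29.13) / 29.13 * 100 = 18.16%

18.16


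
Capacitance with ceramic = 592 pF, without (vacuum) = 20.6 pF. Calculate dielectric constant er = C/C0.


er = 592 / 20.6 = 28.74

28.74


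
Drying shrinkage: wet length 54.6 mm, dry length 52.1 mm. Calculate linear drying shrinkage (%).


DS = (54.6 - 52.1) / 54.6 * 100 = 4.58%

4.58


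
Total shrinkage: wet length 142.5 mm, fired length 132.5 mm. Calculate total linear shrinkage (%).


TS = (142.5 - 132.5) / 142.5 * 100 = 7.02%

7.02


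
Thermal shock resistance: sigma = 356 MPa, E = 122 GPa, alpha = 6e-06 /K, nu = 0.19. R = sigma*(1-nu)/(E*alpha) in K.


R = 356*(1-0.19)/(122*1000*6e-06) = 394 K

394


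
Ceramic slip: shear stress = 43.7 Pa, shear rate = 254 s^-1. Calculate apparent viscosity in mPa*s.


eta = tau/gamma * 1000 = 43.7/254 * 1000 = 172.0 mPa*s

172.0


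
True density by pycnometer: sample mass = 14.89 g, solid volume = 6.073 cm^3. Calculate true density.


TD = 14.89 / 6.073 = 2.452 g/cm^3

2.452


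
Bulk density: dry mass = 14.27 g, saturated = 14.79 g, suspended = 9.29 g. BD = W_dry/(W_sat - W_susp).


BD = 14.27 / (14.79 - 9.29) = 14.27 / 5.5 = 2.595 g/cm^3

2.595


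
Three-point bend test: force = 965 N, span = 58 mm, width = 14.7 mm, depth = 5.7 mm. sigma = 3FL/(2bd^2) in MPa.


sigma = 3*965*58/(2*14.7*5.7^2) = 175.8 MPa

175.8


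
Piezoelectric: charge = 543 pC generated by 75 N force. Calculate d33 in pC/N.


d33 = 543 / 75 = 7.2 pC/N

7.2


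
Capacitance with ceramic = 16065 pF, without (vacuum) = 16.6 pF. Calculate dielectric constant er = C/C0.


er = 16065 / 16.6 = 967.77

967.77


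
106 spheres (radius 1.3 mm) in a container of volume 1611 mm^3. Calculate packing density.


V_sphere = 4/3*pi*1.3^3 = 9.2028 mm^3
Total V = 106*9.2028 = 975.4968 mm^3
PD = 975.4968 / 1611 = 0.606

0.606


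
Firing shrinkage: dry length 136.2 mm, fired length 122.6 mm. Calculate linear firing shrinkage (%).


FS = (136.2 - 122.6) / 136.2 * 100 = 9.99%

9.99


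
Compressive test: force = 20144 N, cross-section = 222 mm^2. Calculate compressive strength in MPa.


CS = 20144 / 222 = 90.7 MPa

90.7


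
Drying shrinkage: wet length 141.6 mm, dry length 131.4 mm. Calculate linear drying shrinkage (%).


DS = (141.6 - 131.4) / 141.6 * 100 = 7.2%

7.2


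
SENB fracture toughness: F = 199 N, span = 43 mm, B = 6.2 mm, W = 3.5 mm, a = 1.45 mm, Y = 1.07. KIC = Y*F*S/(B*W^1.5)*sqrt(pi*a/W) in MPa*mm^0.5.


KIC = 1.07*199*43/(6.2*3.5^1.5)*sqrt(pi*1.45/3.5) = 257.3

257.3


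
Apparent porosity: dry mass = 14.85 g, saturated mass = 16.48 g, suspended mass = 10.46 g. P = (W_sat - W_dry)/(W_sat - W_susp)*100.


P = (16.48 - 14.85) / (16.48 - 10.46) * 100 = 1.63 / 6.02 * 100 = 27.1%

27.1


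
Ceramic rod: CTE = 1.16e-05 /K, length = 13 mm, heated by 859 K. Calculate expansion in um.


dL = 1.16e-05 * 13 * 859 * 1000 = 129.537 um

129.537


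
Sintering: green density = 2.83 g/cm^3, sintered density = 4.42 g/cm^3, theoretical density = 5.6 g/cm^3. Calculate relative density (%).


Relative = 4.42 / 5.6 * 100 = 78.9%

78.9


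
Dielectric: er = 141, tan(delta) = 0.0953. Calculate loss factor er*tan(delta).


Loss = 141 * 0.0953 = 13.437

13.437


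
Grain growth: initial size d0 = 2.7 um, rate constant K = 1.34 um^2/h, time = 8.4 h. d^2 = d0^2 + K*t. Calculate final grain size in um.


d^2 = 2.7^2 + 1.34*8.4 = 18.546
d = sqrt(18.546) = 4.31 um

4.31


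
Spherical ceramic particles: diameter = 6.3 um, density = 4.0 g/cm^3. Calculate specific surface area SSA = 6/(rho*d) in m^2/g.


SSA = 6 / (4.0 * 6.3) = 0.238 m^2/g

0.238


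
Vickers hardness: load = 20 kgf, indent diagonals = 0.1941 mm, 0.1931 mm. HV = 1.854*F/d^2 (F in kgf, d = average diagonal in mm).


d_avg = (0.1941+0.1931)/2 = 0.1936 mm
HV = 1.854*20/0.1936^2 = 989

989


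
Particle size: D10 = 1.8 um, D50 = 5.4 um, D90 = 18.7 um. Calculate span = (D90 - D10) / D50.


Span = (18.7 - 1.8) / 5.4 = 16.9 / 5.4 = 3.13

3.13


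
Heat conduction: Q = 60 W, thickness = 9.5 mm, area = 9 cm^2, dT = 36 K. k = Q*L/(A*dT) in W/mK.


k = 60*9.5/1000/(9/10000*36) = 17.59 W/mK

17.59


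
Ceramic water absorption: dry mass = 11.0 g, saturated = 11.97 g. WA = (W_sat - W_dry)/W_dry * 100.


WA = (11.97 - 11.0) / 11.0 * 100 = 8.82%

8.82


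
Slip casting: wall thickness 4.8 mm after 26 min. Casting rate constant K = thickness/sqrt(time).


K = 4.8 / sqrt(26) = 4.8 / 5.099 = 0.941 mm/min^0.5

0.941


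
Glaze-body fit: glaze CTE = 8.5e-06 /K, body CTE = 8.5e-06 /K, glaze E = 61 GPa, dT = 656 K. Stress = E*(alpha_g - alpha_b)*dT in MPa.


Stress = 61*1000*(8.5e-06 - 8.5e-06)*656 = 0.0 MPa

0.0


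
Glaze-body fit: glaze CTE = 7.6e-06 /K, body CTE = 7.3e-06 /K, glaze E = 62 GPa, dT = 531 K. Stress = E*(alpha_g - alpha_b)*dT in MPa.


Stress = 62*1000*(7.6e-06 - 7.3e-06)*531 = 9.9 MPa

9.9


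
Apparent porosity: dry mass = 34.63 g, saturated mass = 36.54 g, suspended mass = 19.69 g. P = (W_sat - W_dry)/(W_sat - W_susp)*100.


P = (36.54 - 34.63) / (36.54 - 19.69) * 100 = 1.91 / 16.85 * 100 = 11.3%

11.3


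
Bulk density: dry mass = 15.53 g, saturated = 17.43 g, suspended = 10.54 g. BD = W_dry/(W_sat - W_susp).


BD = 15.53 / (17.43 - 10.54) = 15.53 / 6.89 = 2.254 g/cm^3

2.254


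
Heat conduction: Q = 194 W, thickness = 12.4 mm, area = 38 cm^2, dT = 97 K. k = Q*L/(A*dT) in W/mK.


k = 194*12.4/1000/(38/10000*97) = 6.53 W/mK

6.53


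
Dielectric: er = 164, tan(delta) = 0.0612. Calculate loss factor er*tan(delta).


Loss = 164 * 0.0612 = 10.037

10.037


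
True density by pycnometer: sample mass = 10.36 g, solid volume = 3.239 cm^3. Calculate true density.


TD = 10.36 / 3.239 = 3.199 g/cm^3

3.199


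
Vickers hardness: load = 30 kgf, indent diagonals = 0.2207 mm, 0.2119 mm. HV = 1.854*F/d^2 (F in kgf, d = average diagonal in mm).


d_avg = (0.2207+0.2119)/2 = 0.2163 mm
HV = 1.854*30/0.2163^2 = 1189

1189


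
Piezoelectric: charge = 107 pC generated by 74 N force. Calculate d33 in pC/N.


d33 = 107 / 74 = 1.4 pC/N

1.4


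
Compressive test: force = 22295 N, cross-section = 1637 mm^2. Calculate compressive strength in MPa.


CS = 22295 / 1637 = 13.6 MPa

13.6


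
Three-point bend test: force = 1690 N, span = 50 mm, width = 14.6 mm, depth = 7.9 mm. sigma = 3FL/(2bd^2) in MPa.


sigma = 3*1690*50/(2*14.6*7.9^2) = 139.1 MPa

139.1


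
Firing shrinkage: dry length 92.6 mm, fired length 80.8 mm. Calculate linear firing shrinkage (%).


FS = (92.6 - 80.8) / 92.6 * 100 = 12.74%

12.74


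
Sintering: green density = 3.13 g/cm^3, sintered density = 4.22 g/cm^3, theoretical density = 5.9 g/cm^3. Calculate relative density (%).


Relative = 4.22 / 5.9 * 100 = 71.5%

71.5


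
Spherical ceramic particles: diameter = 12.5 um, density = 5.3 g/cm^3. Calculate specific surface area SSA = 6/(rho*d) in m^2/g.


SSA = 6 / (5.3 * 12.5) = 0.091 m^2/g

0.091


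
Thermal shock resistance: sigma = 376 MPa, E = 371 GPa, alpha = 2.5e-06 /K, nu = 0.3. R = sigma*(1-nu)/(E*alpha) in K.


R = 376*(1-0.3)/(371*1000*2.5e-06) = 284 K

284


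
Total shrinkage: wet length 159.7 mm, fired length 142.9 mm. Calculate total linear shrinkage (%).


TS = (159.7 - 142.9) / 159.7 * 100 = 10.52%

10.52


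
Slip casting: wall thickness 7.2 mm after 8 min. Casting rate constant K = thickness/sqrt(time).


K = 7.2 / sqrt(8) = 7.2 / 2.8284 = 2.546 mm/min^0.5

2.546


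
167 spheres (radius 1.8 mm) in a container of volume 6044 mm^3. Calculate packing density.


V_sphere = 4/3*pi*1.8^3 = 24.429 mm^3
Total V = 167*24.429 = 4079.643 mm^3
PD = 4079.643 / 6044 = 0.675

0.675


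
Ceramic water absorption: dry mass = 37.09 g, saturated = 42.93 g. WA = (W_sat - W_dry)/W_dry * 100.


WA = (42.93 - 37.09) / 37.09 * 100 = 15.75%

15.75


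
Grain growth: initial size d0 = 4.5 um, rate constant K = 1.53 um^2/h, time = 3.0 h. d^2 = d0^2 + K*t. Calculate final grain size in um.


d^2 = 4.5^2 + 1.53*3.0 = 24.84
d = sqrt(24.84) = 4.98 um

4.98


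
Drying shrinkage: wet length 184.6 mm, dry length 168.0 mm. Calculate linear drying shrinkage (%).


DS = (184.6 - 168.0) / 184.6 * 100 = 8.99%

8.99


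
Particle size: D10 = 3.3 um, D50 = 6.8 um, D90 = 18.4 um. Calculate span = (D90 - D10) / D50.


Span = (18.4 - 3.3) / 6.8 = 15.1 / 6.8 = 2.221

2.221


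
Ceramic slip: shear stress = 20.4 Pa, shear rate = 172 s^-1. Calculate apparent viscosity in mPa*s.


eta = tau/gamma * 1000 = 20.4/172 * 1000 = 118.6 mPa*s

118.6


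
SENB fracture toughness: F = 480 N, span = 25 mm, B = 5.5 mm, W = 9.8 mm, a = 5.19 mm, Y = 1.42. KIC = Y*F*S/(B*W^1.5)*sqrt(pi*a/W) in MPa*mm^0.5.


KIC = 1.42*480*25/(5.5*9.8^1.5)*sqrt(pi*5.19/9.8) = 130.26

130.26


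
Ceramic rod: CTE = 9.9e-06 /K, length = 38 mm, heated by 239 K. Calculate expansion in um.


dL = 9.9e-06 * 38 * 239 * 1000 = 89.912 um

89.912


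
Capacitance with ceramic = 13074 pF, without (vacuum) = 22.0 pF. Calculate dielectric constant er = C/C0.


er = 13074 / 22.0 = 594.27

594.27


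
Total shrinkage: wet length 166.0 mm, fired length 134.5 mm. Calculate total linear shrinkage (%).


TS = (166.0 - 134.5) / 166.0 * 100 = 18.98%

18.98


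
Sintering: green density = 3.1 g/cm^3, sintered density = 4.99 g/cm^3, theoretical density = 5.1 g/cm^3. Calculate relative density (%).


Relative = 4.99 / 5.1 * 100 = 97.8%

97.8


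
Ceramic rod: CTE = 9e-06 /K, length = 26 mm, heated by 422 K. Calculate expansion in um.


dL = 9e-06 * 26 * 422 * 1000 = 98.748 um

98.748


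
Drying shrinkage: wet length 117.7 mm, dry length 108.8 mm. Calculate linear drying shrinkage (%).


DS = (117.7 - 108.8) / 117.7 * 100 = 7.56%

7.56


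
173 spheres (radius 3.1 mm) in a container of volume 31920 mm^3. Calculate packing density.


V_sphere = 4/3*pi*3.1^3 = 124.7882 mm^3
Total V = 173*124.7882 = 21588.3586 mm^3
PD = 21588.3586 / 31920 = 0.676

0.676


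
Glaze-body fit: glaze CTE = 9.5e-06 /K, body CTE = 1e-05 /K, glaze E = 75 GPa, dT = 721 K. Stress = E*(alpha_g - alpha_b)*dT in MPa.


Stress = 75*1000*(9.5e-06 - 1e-05)*721 = -27.0 MPa

-27.0


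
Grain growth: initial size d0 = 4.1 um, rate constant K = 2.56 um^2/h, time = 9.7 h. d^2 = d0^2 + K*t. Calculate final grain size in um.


d^2 = 4.1^2 + 2.56*9.7 = 41.642
d = sqrt(41.642) = 6.45 um

6.45


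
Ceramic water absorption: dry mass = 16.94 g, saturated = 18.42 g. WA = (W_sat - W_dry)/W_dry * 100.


WA = (18.42 - 16.94) / 16.94 * 100 = 8.74%

8.74


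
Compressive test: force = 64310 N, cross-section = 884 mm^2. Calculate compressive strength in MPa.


CS = 64310 / 884 = 72.7 MPa

72.7


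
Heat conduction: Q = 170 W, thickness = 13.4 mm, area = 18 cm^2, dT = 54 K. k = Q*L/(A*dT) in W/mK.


k = 170*13.4/1000/(18/10000*54) = 23.44 W/mK

23.44


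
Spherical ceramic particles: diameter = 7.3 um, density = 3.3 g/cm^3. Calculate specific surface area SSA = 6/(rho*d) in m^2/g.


SSA = 6 / (3.3 * 7.3) = 0.249 m^2/g

0.249


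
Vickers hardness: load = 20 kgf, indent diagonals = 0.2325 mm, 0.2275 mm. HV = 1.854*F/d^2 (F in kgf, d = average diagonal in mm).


d_avg = (0.2325+0.2275)/2 = 0.23 mm
HV = 1.854*20/0.23^2 = 701

701


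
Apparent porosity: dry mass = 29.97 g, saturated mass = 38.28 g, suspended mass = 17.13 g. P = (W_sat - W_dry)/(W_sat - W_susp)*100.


P = (38.28 - 29.97) / (38.28 - 17.13) * 100 = 8.31 / 21.15 * 100 = 39.3%

39.3


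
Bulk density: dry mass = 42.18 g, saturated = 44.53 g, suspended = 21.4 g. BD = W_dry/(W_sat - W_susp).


BD = 42.18 / (44.53 - 21.4) = 42.18 / 23.13 = 1.824 g/cm^3

1.824


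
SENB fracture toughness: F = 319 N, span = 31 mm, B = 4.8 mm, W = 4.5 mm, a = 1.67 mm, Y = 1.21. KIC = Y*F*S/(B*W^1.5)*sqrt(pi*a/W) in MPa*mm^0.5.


KIC = 1.21*319*31/(4.8*4.5^1.5)*sqrt(pi*1.67/4.5) = 281.97

281.97


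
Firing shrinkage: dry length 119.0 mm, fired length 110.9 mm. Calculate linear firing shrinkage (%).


FS = (119.0 - 110.9) / 119.0 * 100 = 6.81%

6.81


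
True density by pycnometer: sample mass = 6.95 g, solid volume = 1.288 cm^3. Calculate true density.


TD = 6.95 / 1.288 = 5.396 g/cm^3

5.396


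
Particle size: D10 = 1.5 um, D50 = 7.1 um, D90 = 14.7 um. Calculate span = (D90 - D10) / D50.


Span = (14.7 - 1.5) / 7.1 = 13.2 / 7.1 = 1.859

1.859


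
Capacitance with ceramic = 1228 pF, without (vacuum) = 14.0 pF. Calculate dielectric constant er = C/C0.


er = 1228 / 14.0 = 87.71

87.71


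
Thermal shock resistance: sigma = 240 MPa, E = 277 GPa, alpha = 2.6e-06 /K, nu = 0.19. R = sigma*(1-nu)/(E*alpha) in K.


R = 240*(1-0.19)/(277*1000*2.6e-06) = 270 K

270


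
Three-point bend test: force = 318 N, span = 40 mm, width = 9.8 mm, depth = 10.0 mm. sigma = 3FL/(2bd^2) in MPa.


sigma = 3*318*40/(2*9.8*10.0^2) = 19.5 MPa

19.5


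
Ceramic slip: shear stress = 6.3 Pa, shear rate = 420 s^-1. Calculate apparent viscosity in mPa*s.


eta = tau/gamma * 1000 = 6.3/420 * 1000 = 15.0 mPa*s

15.0


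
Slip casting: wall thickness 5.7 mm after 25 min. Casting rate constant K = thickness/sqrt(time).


K = 5.7 / sqrt(25) = 5.7 / 5.0 = 1.14 mm/min^0.5

1.14


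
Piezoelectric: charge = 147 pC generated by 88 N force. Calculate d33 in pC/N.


d33 = 147 / 88 = 1.7 pC/N

1.7


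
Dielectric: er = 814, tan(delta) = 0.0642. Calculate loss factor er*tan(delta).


Loss = 814 * 0.0642 = 52.259

52.259


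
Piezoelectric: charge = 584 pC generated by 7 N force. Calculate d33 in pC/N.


d33 = 584 / 7 = 83.4 pC/N

83.4


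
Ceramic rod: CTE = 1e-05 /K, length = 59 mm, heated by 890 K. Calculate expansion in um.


dL = 1e-05 * 59 * 890 * 1000 = 525.1 um

525.1


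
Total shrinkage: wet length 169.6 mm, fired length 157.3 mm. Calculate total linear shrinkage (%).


TS = (169.6 - 157.3) / 169.6 * 100 = 7.25%

7.25


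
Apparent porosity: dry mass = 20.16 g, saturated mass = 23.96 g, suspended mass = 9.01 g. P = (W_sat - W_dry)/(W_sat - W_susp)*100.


P = (23.96 - 20.16) / (23.96 - 9.01) * 100 = 3.8 / 14.95 * 100 = 25.4%

25.4


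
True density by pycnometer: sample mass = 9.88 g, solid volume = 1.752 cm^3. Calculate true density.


TD = 9.88 / 1.752 = 5.639 g/cm^3

5.639


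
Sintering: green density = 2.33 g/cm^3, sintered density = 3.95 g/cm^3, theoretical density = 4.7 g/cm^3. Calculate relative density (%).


Relative = 3.95 / 4.7 * 100 = 84.0%

84.0


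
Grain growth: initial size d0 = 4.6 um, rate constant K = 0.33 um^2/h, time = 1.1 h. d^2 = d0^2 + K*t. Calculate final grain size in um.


d^2 = 4.6^2 + 0.33*1.1 = 21.523
d = sqrt(21.523) = 4.64 um

4.64


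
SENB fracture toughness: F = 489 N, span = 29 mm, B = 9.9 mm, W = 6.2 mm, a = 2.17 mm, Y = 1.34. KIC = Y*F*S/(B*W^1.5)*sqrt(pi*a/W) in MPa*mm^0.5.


KIC = 1.34*489*29/(9.9*6.2^1.5)*sqrt(pi*2.17/6.2) = 130.38

130.38


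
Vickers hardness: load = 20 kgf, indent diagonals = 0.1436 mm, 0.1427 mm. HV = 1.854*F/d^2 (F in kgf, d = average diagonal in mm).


d_avg = (0.1436+0.1427)/2 = 0.14315 mm
HV = 1.854*20/0.14315^2 = 1809

1809


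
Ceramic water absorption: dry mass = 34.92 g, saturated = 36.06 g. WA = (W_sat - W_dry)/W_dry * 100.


WA = (36.06 - 34.92) / 34.92 * 100 = 3.26%

3.26


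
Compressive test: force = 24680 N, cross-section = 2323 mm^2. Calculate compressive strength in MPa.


CS = 24680 / 2323 = 10.6 MPa

10.6


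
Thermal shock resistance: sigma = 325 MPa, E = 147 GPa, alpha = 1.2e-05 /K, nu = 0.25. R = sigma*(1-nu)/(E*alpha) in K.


R = 325*(1-0.25)/(147*1000*1.2e-05) = 138 K

138


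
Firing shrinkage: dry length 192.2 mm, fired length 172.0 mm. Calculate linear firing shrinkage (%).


FS = (192.2 - 172.0) / 192.2 * 100 = 10.51%

10.51


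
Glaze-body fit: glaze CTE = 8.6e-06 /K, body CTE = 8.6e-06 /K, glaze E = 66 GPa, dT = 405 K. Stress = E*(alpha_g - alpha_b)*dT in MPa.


Stress = 66*1000*(8.6e-06 - 8.6e-06)*405 = 0.0 MPa

0.0


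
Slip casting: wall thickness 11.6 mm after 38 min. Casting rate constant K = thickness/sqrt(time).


K = 11.6 / sqrt(38) = 11.6 / 6.1644 = 1.882 mm/min^0.5

1.882


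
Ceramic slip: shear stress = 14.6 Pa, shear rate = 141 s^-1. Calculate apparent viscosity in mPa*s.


eta = tau/gamma * 1000 = 14.6/141 * 1000 = 103.5 mPa*s

103.5


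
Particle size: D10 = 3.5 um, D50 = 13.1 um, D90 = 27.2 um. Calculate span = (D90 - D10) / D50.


Span = (27.2 - 3.5) / 13.1 = 23.7 / 13.1 = 1.809

1.809


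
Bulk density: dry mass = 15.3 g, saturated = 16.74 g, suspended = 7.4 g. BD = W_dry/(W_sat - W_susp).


BD = 15.3 / (16.74 - 7.4) = 15.3 / 9.34 = 1.638 g/cm^3

1.638


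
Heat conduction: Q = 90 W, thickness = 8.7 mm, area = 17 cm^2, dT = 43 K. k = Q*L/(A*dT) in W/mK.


k = 90*8.7/1000/(17/10000*43) = 10.71 W/mK

10.71


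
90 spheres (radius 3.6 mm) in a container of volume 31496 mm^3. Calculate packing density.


V_sphere = 4/3*pi*3.6^3 = 195.4322 mm^3
Total V = 90*195.4322 = 17588.898 mm^3
PD = 17588.898 / 31496 = 0.558

0.558


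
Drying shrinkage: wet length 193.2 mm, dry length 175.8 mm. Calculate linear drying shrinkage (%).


DS = (193.2 - 175.8) / 193.2 * 100 = 9.01%

9.01


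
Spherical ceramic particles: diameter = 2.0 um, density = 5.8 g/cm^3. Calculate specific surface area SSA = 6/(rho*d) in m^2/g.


SSA = 6 / (5.8 * 2.0) = 0.517 m^2/g

0.517


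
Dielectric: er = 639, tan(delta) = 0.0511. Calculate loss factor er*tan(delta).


Loss = 639 * 0.0511 = 32.653

32.653


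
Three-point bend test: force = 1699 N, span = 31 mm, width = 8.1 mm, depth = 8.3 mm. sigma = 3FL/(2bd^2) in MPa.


sigma = 3*1699*31/(2*8.1*8.3^2) = 141.6 MPa

141.6


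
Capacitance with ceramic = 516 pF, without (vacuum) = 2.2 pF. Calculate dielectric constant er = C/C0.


er = 516 / 2.2 = 234.55

234.55


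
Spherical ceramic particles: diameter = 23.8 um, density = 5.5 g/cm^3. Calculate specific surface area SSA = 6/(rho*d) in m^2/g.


SSA = 6 / (5.5 * 23.8) = 0.046 m^2/g

0.046


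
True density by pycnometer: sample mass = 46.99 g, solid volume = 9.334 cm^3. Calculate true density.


TD = 46.99 / 9.334 = 5.034 g/cm^3

5.034


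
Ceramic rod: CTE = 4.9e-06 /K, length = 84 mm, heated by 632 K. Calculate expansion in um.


dL = 4.9e-06 * 84 * 632 * 1000 = 260.131 um

260.131


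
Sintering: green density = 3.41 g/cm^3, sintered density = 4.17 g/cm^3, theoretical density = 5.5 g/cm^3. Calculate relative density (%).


Relative = 4.17 / 5.5 * 100 = 75.8%

75.8


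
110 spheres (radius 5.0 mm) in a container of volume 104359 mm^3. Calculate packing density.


V_sphere = 4/3*pi*5.0^3 = 523.5988 mm^3
Total V = 110*523.5988 = 57595.868 mm^3
PD = 57595.868 / 104359 = 0.552

0.552


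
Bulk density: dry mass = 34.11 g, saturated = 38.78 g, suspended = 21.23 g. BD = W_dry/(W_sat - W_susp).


BD = 34.11 / (38.78 - 21.23) = 34.11 / 17.55 = 1.944 g/cm^3

1.944


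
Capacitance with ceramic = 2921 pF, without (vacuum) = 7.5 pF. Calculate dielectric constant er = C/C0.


er = 2921 / 7.5 = 389.47

389.47


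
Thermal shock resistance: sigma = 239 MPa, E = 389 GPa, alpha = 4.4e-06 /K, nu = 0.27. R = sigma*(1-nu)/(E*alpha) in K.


R = 239*(1-0.27)/(389*1000*4.4e-06) = 102 K

102


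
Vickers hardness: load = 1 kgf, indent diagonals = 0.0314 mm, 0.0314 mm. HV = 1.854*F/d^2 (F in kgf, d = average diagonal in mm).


d_avg = (0.0314+0.0314)/2 = 0.0314 mm
HV = 1.854*1/0.0314^2 = 1880

1880


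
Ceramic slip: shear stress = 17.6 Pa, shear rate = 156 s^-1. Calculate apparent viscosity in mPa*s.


eta = tau/gamma * 1000 = 17.6/156 * 1000 = 112.8 mPa*s

112.8


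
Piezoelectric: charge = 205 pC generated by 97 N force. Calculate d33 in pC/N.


d33 = 205 / 97 = 2.1 pC/N

2.1


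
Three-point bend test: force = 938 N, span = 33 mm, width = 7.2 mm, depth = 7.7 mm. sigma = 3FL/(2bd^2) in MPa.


sigma = 3*938*33/(2*7.2*7.7^2) = 108.8 MPa

108.8


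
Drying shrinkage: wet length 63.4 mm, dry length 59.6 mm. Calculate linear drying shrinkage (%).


DS = (63.4 - 59.6) / 63.4 * 100 = 5.99%

5.99


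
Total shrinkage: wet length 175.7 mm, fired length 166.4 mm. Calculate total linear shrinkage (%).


TS = (175.7 - 166.4) / 175.7 * 100 = 5.29%

5.29


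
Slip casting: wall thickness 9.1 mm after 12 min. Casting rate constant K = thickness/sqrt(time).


K = 9.1 / sqrt(12) = 9.1 / 3.4641 = 2.627 mm/min^0.5

2.627


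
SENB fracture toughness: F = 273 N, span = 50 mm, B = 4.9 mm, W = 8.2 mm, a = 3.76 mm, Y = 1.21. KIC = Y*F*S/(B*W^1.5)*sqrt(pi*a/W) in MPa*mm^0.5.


KIC = 1.21*273*50/(4.9*8.2^1.5)*sqrt(pi*3.76/8.2) = 172.29

172.29


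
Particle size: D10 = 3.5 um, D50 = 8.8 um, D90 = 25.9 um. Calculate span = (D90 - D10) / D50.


Span = (25.9 - 3.5) / 8.8 = 22.4 / 8.8 = 2.545

2.545


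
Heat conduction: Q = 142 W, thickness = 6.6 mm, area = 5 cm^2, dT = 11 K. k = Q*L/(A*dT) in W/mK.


k = 142*6.6/1000/(5/10000*11) = 170.4 W/mK

170.4


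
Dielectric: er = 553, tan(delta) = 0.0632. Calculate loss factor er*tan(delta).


Loss = 553 * 0.0632 = 34.95

34.95


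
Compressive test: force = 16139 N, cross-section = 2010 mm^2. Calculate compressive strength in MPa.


CS = 16139 / 2010 = 8.0 MPa

8.0


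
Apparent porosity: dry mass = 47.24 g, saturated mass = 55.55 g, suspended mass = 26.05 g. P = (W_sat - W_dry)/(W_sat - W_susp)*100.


P = (55.55 - 47.24) / (55.55 - 26.05) * 100 = 8.31 / 29.5 * 100 = 28.2%

28.2


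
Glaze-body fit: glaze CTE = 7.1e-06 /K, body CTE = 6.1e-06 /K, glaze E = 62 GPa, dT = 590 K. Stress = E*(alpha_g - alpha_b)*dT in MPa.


Stress = 62*1000*(7.1e-06 - 6.1e-06)*590 = 36.6 MPa

36.6


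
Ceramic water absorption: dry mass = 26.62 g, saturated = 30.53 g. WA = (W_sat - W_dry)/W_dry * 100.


WA = (30.53 - 26.62) / 26.62 * 100 = 14.69%

14.69


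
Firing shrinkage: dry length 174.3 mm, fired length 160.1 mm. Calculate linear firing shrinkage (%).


FS = (174.3 - 160.1) / 174.3 * 100 = 8.15%

8.15


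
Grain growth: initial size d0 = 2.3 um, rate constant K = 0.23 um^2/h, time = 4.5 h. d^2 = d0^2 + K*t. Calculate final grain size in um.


d^2 = 2.3^2 + 0.23*4.5 = 6.325
d = sqrt(6.325) = 2.51 um

2.51


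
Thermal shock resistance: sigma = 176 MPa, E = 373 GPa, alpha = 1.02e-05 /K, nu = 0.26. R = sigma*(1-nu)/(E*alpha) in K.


R = 176*(1-0.26)/(373*1000*1.02e-05) = 34 K

34


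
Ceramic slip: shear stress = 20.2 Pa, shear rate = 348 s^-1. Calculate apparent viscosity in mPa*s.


eta = tau/gamma * 1000 = 20.2/348 * 1000 = 58.0 mPa*s

58.0


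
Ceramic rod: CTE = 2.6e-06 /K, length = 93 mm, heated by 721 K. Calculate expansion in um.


dL = 2.6e-06 * 93 * 721 * 1000 = 174.338 um

174.338


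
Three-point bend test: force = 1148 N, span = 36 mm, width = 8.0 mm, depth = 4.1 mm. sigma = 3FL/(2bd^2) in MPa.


sigma = 3*1148*36/(2*8.0*4.1^2) = 461.0 MPa

461.0


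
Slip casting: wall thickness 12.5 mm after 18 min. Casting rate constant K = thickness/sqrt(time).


K = 12.5 / sqrt(18) = 12.5 / 4.2426 = 2.946 mm/min^0.5

2.946


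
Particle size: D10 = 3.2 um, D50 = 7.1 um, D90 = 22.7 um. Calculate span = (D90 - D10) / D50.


Span = (22.7 - 3.2) / 7.1 = 19.5 / 7.1 = 2.746

2.746


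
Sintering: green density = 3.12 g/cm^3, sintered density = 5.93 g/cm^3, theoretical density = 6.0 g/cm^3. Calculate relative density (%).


Relative = 5.93 / 6.0 * 100 = 98.8%

98.8


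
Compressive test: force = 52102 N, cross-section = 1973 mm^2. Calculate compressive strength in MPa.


CS = 52102 / 1973 = 26.4 MPa

26.4


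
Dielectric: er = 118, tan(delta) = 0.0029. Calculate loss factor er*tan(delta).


Loss = 118 * 0.0029 = 0.342

0.342


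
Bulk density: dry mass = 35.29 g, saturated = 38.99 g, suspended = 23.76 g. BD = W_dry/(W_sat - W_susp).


BD = 35.29 / (38.99 - 23.76) = 35.29 / 15.23 = 2.317 g/cm^3

2.317


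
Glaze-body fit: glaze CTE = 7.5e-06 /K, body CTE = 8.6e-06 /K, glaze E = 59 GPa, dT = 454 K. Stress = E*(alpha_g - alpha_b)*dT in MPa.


Stress = 59*1000*(7.5e-06 - 8.6e-06)*454 = -29.5 MPa

-29.5


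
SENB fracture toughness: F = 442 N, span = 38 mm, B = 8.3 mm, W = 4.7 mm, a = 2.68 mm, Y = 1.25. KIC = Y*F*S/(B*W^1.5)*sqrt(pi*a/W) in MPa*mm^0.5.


KIC = 1.25*442*38/(8.3*4.7^1.5)*sqrt(pi*2.68/4.7) = 332.26

332.26


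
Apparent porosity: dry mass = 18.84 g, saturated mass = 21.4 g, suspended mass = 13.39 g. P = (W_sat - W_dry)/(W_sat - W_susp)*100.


P = (21.4 - 18.84) / (21.4 - 13.39) * 100 = 2.56 / 8.01 * 100 = 32.0%

32.0


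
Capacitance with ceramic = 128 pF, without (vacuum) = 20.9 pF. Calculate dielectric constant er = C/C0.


er = 128 / 20.9 = 6.12

6.12


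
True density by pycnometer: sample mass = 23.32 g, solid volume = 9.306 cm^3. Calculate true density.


TD = 23.32 / 9.306 = 2.506 g/cm^3

2.506


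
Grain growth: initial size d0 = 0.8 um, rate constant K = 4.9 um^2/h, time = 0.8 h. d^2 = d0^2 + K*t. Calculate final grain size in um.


d^2 = 0.8^2 + 4.9*0.8 = 4.56
d = sqrt(4.56) = 2.14 um

2.14


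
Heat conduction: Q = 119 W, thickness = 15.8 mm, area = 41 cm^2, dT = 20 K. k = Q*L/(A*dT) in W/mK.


k = 119*15.8/1000/(41/10000*20) = 22.93 W/mK

22.93


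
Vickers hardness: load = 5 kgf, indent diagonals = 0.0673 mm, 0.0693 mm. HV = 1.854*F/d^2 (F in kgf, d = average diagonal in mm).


d_avg = (0.0673+0.0693)/2 = 0.0683 mm
HV = 1.854*5/0.0683^2 = 1987

1987


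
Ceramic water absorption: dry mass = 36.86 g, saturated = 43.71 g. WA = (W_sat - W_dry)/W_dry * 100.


WA = (43.71 - 36.86) / 36.86 * 100 = 18.58%

18.58


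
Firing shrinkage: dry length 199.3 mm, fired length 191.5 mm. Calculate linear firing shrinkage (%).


FS = (199.3 - 191.5) / 199.3 * 100 = 3.91%

3.91


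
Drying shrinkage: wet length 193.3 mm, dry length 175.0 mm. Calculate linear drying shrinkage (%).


DS = (193.3 - 175.0) / 193.3 * 100 = 9.47%

9.47


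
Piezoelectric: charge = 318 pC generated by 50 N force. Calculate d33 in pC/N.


d33 = 318 / 50 = 6.4 pC/N

6.4


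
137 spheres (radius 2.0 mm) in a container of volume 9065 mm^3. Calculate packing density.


V_sphere = 4/3*pi*2.0^3 = 33.5103 mm^3
Total V = 137*33.5103 = 4590.9111 mm^3
PD = 4590.9111 / 9065 = 0.506

0.506


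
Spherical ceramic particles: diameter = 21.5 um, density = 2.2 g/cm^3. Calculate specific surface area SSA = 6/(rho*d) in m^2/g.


SSA = 6 / (2.2 * 21.5) = 0.127 m^2/g

0.127


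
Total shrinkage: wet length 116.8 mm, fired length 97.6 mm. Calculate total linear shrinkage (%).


TS = (116.8 - 97.6) / 116.8 * 100 = 16.44%

16.44


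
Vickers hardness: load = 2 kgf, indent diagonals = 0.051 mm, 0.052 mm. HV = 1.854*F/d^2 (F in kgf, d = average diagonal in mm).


d_avg = (0.051+0.052)/2 = 0.0515 mm
HV = 1.854*2/0.0515^2 = 1398

1398


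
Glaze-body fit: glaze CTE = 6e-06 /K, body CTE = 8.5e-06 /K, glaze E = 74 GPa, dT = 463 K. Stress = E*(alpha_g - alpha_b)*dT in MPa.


Stress = 74*1000*(6e-06 - 8.5e-06)*463 = -85.7 MPa

-85.7


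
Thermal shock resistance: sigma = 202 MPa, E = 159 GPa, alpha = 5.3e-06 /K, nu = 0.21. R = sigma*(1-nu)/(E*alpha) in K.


R = 202*(1-0.21)/(159*1000*5.3e-06) = 189 K

189


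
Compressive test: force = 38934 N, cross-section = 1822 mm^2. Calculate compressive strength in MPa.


CS = 38934 / 1822 = 21.4 MPa

21.4


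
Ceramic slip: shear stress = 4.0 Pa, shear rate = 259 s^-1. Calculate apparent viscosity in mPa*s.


eta = tau/gamma * 1000 = 4.0/259 * 1000 = 15.4 mPa*s

15.4


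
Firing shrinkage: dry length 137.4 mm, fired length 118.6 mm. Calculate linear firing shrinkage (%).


FS = (137.4 - 118.6) / 137.4 * 100 = 13.68%

13.68


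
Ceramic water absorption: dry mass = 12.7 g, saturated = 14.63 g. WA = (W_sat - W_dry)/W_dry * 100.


WA = (14.63 - 12.7) / 12.7 * 100 = 15.2%

15.2


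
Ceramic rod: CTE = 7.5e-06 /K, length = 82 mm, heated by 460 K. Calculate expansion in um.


dL = 7.5e-06 * 82 * 460 * 1000 = 282.9 um

282.9


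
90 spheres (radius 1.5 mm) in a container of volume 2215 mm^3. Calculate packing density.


V_sphere = 4/3*pi*1.5^3 = 14.1372 mm^3
Total V = 90*14.1372 = 1272.348 mm^3
PD = 1272.348 / 2215 = 0.574

0.574


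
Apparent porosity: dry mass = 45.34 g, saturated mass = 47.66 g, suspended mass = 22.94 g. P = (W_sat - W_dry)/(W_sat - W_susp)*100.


P = (47.66 - 45.34) / (47.66 - 22.94) * 100 = 2.32 / 24.72 * 100 = 9.4%

9.4


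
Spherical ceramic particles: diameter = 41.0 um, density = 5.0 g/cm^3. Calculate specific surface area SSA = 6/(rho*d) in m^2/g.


SSA = 6 / (5.0 * 41.0) = 0.029 m^2/g

0.029


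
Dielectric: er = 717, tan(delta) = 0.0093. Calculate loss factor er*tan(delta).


Loss = 717 * 0.0093 = 6.668

6.668


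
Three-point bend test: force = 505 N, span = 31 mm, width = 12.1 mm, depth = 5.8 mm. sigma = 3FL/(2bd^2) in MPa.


sigma = 3*505*31/(2*12.1*5.8^2) = 57.7 MPa

57.7


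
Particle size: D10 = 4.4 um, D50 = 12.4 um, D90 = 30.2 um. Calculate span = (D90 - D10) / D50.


Span = (30.2 - 4.4) / 12.4 = 25.8 / 12.4 = 2.081

2.081


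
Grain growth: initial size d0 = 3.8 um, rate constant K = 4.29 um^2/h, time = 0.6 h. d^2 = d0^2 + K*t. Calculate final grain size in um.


d^2 = 3.8^2 + 4.29*0.6 = 17.014
d = sqrt(17.014) = 4.12 um

4.12


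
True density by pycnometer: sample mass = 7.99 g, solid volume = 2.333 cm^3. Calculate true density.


TD = 7.99 / 2.333 = 3.425 g/cm^3

3.425


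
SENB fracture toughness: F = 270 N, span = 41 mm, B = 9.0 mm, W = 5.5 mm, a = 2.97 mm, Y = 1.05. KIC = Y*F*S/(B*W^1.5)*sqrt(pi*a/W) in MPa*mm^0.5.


KIC = 1.05*270*41/(9.0*5.5^1.5)*sqrt(pi*2.97/5.5) = 130.41

130.41


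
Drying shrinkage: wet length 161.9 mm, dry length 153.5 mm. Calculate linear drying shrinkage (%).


DS = (161.9 - 153.5) / 161.9 * 100 = 5.19%

5.19


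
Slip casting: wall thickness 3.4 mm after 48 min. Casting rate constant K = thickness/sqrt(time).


K = 3.4 / sqrt(48) = 3.4 / 6.9282 = 0.491 mm/min^0.5

0.491


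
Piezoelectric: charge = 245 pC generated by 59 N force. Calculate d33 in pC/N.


d33 = 245 / 59 = 4.2 pC/N

4.2


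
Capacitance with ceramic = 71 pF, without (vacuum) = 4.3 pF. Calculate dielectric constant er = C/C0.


er = 71 / 4.3 = 16.51

16.51


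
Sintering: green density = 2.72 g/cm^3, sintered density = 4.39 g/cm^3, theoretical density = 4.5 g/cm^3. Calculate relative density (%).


Relative = 4.39 / 4.5 * 100 = 97.6%

97.6


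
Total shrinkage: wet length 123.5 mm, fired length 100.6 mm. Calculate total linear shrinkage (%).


TS = (123.5 - 100.6) / 123.5 * 100 = 18.54%

18.54
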